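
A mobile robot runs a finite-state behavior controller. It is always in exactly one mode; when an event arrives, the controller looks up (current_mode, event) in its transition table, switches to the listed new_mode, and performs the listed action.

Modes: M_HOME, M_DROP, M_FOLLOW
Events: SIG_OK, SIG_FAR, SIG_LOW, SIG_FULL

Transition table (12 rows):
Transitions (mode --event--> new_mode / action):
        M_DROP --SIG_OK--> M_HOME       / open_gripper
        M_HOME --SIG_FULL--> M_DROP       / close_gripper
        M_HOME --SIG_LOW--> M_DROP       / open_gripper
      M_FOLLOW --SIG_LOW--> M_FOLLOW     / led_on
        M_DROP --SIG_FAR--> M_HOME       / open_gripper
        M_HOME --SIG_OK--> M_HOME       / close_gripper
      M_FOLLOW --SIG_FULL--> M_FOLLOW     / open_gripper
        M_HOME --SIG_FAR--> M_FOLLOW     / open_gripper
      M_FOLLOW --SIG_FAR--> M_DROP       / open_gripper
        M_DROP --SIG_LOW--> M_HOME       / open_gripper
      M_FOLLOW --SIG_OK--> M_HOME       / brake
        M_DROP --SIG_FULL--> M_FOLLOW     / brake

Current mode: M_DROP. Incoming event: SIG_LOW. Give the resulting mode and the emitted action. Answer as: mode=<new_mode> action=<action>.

mode=M_HOME action=open_gripper

current mode = M_DROP; filter table to that mode:
  (M_DROP, SIG_OK) → (M_HOME, open_gripper)
  (M_DROP, SIG_FAR) → (M_HOME, open_gripper)
  (M_DROP, SIG_LOW) → (M_HOME, open_gripper)  ← event matches
  (M_DROP, SIG_FULL) → (M_FOLLOW, brake)
event = SIG_LOW selects (M_HOME, open_gripper)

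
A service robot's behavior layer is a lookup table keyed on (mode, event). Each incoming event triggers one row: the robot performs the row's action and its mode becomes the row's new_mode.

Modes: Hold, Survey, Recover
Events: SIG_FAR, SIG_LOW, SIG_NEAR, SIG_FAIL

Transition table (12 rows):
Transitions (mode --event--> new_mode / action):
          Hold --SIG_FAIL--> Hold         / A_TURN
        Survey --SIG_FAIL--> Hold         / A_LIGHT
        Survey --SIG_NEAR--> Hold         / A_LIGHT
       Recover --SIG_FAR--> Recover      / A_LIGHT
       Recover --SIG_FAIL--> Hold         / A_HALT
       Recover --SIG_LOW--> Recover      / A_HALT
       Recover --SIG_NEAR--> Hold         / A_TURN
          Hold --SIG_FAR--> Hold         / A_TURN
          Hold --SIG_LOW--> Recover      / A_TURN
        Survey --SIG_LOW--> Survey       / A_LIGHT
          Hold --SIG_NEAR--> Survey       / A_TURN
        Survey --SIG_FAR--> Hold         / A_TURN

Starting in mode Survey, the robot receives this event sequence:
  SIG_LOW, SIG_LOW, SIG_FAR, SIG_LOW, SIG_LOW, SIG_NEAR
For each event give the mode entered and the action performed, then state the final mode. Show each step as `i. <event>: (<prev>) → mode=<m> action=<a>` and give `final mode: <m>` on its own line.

final mode: Hold

1. SIG_LOW: (Survey) → mode=Survey action=A_LIGHT
2. SIG_LOW: (Survey) → mode=Survey action=A_LIGHT
3. SIG_FAR: (Survey) → mode=Hold action=A_TURN
4. SIG_LOW: (Hold) → mode=Recover action=A_TURN
5. SIG_LOW: (Recover) → mode=Recover action=A_HALT
6. SIG_NEAR: (Recover) → mode=Hold action=A_TURN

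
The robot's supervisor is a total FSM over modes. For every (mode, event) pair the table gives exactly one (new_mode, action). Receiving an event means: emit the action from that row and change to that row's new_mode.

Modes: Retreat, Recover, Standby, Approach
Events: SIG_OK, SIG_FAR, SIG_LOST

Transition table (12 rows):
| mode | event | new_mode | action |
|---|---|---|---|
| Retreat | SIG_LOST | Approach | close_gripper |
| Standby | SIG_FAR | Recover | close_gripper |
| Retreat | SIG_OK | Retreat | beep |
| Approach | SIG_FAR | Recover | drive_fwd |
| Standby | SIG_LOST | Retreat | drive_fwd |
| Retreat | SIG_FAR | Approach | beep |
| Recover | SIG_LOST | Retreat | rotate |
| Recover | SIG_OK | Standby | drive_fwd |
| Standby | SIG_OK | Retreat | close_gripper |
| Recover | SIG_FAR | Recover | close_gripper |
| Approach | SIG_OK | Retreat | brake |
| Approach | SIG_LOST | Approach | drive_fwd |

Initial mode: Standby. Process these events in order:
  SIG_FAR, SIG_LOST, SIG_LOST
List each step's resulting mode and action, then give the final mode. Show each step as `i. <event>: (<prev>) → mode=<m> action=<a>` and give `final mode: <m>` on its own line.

1. SIG_FAR: (Standby) → mode=Recover action=close_gripper
2. SIG_LOST: (Recover) → mode=Retreat action=rotate
3. SIG_LOST: (Retreat) → mode=Approach action=close_gripper

final mode: Approach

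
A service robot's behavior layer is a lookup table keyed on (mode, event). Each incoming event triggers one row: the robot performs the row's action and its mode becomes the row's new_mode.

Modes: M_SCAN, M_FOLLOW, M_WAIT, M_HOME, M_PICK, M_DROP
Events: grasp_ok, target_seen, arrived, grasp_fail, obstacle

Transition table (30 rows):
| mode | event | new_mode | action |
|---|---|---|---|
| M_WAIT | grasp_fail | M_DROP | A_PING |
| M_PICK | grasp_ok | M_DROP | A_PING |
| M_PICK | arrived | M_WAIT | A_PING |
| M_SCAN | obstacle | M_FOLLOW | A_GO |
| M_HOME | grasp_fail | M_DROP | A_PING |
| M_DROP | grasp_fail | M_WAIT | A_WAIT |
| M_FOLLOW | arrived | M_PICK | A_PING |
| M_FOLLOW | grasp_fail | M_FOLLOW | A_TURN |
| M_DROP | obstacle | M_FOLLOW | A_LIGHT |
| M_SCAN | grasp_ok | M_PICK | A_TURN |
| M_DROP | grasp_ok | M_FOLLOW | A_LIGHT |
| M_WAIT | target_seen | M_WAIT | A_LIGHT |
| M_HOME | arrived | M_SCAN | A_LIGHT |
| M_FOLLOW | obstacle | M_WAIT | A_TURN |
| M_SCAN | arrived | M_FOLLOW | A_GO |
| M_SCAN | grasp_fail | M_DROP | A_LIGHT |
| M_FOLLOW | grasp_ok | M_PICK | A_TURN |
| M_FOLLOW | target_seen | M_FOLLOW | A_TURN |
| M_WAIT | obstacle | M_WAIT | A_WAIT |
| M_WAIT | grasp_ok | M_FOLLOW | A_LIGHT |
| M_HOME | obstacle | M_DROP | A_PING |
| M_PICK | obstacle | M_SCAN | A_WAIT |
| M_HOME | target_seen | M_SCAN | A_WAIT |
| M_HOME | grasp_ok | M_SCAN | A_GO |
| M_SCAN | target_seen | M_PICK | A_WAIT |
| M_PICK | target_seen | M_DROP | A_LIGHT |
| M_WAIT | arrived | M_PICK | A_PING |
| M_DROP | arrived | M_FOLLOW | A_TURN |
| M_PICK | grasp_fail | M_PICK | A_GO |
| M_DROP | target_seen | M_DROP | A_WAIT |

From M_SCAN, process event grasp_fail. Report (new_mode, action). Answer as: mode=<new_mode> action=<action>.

mode=M_DROP action=A_LIGHT

current mode = M_SCAN; filter table to that mode:
  (M_SCAN, obstacle) → (M_FOLLOW, A_GO)
  (M_SCAN, grasp_ok) → (M_PICK, A_TURN)
  (M_SCAN, arrived) → (M_FOLLOW, A_GO)
  (M_SCAN, grasp_fail) → (M_DROP, A_LIGHT)  ← event matches
  (M_SCAN, target_seen) → (M_PICK, A_WAIT)
event = grasp_fail selects (M_DROP, A_LIGHT)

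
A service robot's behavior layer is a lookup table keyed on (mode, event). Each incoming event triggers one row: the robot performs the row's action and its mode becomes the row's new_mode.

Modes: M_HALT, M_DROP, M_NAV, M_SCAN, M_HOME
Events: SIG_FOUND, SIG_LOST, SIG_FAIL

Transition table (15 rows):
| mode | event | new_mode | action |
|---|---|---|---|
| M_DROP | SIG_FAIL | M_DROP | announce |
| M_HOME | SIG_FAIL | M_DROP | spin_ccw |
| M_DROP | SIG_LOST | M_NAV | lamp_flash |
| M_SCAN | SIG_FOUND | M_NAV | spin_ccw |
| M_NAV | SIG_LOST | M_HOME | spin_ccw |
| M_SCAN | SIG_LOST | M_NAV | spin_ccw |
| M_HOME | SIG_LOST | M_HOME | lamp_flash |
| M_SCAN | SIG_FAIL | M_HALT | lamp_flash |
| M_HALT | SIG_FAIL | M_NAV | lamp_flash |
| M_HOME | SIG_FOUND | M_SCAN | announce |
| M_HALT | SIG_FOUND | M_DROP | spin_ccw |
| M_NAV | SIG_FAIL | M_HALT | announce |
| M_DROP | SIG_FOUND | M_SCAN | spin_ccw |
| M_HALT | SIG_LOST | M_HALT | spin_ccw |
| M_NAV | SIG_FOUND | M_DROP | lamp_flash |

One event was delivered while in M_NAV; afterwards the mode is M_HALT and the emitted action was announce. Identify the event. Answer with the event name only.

SIG_FAIL

try SIG_FOUND: (M_NAV, SIG_FOUND) → (M_DROP, lamp_flash)
try SIG_LOST: (M_NAV, SIG_LOST) → (M_HOME, spin_ccw)
try SIG_FAIL: (M_NAV, SIG_FAIL) → (M_HALT, announce)  ← matches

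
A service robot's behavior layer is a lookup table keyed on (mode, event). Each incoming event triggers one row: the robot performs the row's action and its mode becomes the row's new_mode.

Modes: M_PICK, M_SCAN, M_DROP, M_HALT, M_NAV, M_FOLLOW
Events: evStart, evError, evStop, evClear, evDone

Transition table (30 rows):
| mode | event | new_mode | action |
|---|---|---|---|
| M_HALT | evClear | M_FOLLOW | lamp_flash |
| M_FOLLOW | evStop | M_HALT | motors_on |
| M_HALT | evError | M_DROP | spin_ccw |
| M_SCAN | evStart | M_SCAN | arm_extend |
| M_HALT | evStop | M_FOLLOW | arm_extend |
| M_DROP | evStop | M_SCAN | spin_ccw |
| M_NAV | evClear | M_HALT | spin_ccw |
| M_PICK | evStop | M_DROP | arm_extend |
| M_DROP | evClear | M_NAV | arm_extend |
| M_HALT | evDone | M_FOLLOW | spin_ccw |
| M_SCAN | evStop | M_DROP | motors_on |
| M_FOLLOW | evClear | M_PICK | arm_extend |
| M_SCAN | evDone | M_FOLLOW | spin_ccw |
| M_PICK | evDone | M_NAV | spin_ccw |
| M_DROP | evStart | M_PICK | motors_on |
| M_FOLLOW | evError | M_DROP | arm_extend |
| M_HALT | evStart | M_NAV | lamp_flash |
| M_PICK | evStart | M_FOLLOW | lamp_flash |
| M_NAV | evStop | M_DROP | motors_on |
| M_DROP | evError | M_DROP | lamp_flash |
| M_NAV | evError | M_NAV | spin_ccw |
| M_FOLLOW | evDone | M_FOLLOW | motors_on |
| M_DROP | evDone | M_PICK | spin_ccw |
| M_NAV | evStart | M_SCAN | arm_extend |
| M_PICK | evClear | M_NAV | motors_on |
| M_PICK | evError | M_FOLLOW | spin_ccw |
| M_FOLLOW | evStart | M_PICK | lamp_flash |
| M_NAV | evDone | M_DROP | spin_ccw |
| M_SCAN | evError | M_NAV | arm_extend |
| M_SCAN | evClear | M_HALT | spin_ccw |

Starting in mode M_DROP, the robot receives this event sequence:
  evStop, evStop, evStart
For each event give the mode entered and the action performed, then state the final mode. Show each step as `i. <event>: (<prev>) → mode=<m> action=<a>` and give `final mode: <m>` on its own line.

1. evStop: (M_DROP) → mode=M_SCAN action=spin_ccw
2. evStop: (M_SCAN) → mode=M_DROP action=motors_on
3. evStart: (M_DROP) → mode=M_PICK action=motors_on

final mode: M_PICK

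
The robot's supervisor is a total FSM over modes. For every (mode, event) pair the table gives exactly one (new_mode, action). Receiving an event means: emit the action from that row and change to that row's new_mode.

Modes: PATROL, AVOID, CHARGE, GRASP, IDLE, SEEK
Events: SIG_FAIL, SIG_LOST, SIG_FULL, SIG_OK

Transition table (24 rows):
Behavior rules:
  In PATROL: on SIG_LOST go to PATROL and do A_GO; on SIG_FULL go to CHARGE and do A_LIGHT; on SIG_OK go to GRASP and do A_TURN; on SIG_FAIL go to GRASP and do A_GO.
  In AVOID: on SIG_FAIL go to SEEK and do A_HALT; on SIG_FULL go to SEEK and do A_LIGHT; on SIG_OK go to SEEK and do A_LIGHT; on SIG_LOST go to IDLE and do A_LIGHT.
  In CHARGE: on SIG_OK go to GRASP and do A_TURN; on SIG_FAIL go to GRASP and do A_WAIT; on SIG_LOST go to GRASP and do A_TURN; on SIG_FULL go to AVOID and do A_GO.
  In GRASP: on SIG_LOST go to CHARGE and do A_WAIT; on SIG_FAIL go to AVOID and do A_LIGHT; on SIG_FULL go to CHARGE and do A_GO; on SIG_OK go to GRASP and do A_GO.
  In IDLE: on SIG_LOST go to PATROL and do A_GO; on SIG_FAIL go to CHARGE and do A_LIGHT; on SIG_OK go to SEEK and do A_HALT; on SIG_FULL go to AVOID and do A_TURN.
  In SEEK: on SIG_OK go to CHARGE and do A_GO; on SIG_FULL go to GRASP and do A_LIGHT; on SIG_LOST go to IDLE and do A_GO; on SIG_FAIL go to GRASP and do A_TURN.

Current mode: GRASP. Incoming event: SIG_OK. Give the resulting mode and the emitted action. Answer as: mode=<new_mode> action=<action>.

current mode = GRASP; filter table to that mode:
  (GRASP, SIG_LOST) → (CHARGE, A_WAIT)
  (GRASP, SIG_FAIL) → (AVOID, A_LIGHT)
  (GRASP, SIG_FULL) → (CHARGE, A_GO)
  (GRASP, SIG_OK) → (GRASP, A_GO)  ← event matches
event = SIG_OK selects (GRASP, A_GO)

mode=GRASP action=A_GO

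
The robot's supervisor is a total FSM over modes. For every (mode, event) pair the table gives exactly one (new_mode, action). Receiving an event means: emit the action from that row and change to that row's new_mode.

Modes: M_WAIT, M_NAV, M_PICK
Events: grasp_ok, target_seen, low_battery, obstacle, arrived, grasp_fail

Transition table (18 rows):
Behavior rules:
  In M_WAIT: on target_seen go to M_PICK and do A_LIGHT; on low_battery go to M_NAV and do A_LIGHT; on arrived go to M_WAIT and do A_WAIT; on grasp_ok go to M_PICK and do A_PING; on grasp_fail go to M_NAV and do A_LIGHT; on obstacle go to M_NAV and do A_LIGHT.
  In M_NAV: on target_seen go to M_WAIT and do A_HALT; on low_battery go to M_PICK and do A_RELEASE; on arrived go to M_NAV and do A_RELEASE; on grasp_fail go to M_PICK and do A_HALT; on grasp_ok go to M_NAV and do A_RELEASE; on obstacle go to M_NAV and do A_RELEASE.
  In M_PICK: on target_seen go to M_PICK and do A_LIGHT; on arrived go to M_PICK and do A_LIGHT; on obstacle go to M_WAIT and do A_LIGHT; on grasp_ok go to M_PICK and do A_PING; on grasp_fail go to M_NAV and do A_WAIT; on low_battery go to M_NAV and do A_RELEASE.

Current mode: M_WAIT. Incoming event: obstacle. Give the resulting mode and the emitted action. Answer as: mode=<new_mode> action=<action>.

mode=M_NAV action=A_LIGHT

current mode = M_WAIT; filter table to that mode:
  (M_WAIT, target_seen) → (M_PICK, A_LIGHT)
  (M_WAIT, low_battery) → (M_NAV, A_LIGHT)
  (M_WAIT, arrived) → (M_WAIT, A_WAIT)
  (M_WAIT, grasp_ok) → (M_PICK, A_PING)
  (M_WAIT, grasp_fail) → (M_NAV, A_LIGHT)
  (M_WAIT, obstacle) → (M_NAV, A_LIGHT)  ← event matches
event = obstacle selects (M_NAV, A_LIGHT)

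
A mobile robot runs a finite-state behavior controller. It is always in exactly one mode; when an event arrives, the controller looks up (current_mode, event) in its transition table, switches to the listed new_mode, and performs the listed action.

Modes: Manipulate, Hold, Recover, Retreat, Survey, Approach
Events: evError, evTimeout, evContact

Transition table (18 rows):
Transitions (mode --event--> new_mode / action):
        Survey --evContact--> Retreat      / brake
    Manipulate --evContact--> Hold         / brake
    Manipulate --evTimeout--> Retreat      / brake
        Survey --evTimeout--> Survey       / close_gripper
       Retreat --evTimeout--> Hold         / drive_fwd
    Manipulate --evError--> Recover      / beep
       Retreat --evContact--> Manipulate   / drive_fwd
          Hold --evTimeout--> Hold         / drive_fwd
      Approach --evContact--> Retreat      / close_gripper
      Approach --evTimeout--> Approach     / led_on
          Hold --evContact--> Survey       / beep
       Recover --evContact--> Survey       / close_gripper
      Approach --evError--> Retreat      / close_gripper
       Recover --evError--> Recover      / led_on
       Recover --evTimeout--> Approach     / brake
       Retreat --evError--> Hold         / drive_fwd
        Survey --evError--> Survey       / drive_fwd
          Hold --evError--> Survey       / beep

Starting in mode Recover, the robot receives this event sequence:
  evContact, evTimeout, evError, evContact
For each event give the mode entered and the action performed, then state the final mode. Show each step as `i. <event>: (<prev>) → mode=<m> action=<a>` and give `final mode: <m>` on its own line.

final mode: Retreat

1. evContact: (Recover) → mode=Survey action=close_gripper
2. evTimeout: (Survey) → mode=Survey action=close_gripper
3. evError: (Survey) → mode=Survey action=drive_fwd
4. evContact: (Survey) → mode=Retreat action=brake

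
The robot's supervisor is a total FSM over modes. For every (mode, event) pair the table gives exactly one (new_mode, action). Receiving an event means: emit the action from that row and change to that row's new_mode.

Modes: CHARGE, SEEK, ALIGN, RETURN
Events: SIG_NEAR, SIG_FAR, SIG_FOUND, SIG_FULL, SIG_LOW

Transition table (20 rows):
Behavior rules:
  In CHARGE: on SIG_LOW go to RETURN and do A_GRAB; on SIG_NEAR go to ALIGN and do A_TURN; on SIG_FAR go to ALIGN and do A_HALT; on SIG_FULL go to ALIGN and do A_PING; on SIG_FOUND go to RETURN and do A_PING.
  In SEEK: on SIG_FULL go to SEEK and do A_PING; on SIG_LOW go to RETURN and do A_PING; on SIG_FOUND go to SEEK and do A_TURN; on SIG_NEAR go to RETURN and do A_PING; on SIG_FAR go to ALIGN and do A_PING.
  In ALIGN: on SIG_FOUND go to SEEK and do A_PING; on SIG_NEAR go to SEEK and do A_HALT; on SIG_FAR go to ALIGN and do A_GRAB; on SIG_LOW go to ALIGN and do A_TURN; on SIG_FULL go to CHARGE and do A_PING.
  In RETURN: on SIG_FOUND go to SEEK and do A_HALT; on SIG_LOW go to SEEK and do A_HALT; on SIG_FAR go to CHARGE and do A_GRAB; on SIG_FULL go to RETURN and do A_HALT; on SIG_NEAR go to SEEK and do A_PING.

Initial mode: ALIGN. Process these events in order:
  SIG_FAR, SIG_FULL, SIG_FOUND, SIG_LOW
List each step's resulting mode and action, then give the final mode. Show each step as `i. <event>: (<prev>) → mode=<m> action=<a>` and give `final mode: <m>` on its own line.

final mode: SEEK

1. SIG_FAR: (ALIGN) → mode=ALIGN action=A_GRAB
2. SIG_FULL: (ALIGN) → mode=CHARGE action=A_PING
3. SIG_FOUND: (CHARGE) → mode=RETURN action=A_PING
4. SIG_LOW: (RETURN) → mode=SEEK action=A_HALT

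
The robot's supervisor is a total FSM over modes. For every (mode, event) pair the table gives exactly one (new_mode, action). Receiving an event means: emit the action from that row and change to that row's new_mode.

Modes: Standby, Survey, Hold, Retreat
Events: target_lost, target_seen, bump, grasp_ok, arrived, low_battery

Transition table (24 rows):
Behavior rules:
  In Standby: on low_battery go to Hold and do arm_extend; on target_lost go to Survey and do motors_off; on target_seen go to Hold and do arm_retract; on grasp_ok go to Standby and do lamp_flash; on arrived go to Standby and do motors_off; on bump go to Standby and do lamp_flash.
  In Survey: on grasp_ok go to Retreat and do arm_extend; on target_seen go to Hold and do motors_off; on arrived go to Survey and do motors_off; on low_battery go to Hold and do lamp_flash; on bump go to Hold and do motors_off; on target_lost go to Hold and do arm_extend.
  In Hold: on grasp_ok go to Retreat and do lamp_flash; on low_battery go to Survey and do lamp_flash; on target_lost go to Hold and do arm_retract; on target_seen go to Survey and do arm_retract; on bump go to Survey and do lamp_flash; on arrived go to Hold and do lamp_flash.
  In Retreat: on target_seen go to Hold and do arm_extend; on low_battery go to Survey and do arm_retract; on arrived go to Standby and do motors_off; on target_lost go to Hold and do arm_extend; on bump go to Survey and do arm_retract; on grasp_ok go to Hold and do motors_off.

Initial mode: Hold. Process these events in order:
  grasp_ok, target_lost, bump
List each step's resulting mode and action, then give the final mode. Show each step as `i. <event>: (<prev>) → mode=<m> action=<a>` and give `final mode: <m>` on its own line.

1. grasp_ok: (Hold) → mode=Retreat action=lamp_flash
2. target_lost: (Retreat) → mode=Hold action=arm_extend
3. bump: (Hold) → mode=Survey action=lamp_flash

final mode: Survey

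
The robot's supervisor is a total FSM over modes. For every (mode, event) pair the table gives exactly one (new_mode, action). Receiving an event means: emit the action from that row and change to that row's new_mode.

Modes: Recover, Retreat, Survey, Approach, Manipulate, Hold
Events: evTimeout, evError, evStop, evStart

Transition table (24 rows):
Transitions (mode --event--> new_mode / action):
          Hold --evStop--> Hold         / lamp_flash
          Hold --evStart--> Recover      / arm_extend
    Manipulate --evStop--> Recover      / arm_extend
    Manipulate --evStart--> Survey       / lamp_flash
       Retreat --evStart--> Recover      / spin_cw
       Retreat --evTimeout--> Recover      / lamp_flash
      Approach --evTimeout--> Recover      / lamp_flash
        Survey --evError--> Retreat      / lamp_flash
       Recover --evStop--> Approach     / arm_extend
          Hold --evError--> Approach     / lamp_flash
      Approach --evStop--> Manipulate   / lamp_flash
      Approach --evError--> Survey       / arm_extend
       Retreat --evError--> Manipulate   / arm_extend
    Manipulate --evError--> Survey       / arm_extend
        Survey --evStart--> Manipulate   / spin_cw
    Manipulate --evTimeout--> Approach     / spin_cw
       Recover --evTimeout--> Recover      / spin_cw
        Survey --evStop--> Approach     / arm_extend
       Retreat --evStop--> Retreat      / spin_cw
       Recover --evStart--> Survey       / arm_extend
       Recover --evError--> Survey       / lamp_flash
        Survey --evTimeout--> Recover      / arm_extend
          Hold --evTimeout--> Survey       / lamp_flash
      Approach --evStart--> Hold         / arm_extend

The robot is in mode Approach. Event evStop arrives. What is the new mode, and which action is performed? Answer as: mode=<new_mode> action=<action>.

mode=Manipulate action=lamp_flash

current mode = Approach; filter table to that mode:
  (Approach, evTimeout) → (Recover, lamp_flash)
  (Approach, evStop) → (Manipulate, lamp_flash)  ← event matches
  (Approach, evError) → (Survey, arm_extend)
  (Approach, evStart) → (Hold, arm_extend)
event = evStop selects (Manipulate, lamp_flash)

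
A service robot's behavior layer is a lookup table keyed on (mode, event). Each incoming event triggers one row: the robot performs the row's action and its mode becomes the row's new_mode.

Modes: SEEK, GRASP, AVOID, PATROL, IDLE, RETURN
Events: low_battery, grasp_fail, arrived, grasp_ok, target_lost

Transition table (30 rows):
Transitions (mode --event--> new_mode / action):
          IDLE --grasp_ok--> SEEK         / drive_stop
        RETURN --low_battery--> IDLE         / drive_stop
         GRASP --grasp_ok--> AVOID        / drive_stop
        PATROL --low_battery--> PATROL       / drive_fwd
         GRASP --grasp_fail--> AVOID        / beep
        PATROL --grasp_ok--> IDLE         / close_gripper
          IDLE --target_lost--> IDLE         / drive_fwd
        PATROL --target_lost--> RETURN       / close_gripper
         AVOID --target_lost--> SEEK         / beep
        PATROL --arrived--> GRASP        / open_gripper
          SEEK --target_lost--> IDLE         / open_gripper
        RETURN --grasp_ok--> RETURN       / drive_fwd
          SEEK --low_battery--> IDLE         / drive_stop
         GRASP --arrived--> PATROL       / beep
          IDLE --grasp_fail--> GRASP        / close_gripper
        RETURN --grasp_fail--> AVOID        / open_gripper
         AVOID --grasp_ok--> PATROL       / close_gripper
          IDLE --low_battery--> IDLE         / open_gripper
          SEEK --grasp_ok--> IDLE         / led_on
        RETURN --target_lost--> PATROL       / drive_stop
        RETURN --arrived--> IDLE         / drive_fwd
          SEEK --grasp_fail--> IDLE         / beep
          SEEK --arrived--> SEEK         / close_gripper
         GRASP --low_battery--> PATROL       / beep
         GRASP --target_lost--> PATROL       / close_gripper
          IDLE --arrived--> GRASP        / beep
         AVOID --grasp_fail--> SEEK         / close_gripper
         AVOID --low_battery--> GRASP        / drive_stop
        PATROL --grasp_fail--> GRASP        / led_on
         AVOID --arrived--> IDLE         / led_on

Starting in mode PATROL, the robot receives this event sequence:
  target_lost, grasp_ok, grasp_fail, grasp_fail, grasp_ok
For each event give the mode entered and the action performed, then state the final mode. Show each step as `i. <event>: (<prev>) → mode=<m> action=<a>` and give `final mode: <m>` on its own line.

final mode: IDLE

1. target_lost: (PATROL) → mode=RETURN action=close_gripper
2. grasp_ok: (RETURN) → mode=RETURN action=drive_fwd
3. grasp_fail: (RETURN) → mode=AVOID action=open_gripper
4. grasp_fail: (AVOID) → mode=SEEK action=close_gripper
5. grasp_ok: (SEEK) → mode=IDLE action=led_on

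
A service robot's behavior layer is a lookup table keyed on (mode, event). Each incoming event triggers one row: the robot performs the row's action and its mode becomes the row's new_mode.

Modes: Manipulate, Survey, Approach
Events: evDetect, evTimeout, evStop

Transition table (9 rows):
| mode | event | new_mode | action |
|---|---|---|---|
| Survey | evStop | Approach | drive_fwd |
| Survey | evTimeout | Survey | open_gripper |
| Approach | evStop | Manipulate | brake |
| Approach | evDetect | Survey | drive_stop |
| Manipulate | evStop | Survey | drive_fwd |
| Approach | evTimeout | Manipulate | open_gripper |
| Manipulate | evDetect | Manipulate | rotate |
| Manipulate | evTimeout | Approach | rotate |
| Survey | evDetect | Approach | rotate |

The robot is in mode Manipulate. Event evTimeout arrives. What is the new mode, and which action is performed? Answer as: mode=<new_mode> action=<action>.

mode=Approach action=rotate

current mode = Manipulate; filter table to that mode:
  (Manipulate, evStop) → (Survey, drive_fwd)
  (Manipulate, evDetect) → (Manipulate, rotate)
  (Manipulate, evTimeout) → (Approach, rotate)  ← event matches
event = evTimeout selects (Approach, rotate)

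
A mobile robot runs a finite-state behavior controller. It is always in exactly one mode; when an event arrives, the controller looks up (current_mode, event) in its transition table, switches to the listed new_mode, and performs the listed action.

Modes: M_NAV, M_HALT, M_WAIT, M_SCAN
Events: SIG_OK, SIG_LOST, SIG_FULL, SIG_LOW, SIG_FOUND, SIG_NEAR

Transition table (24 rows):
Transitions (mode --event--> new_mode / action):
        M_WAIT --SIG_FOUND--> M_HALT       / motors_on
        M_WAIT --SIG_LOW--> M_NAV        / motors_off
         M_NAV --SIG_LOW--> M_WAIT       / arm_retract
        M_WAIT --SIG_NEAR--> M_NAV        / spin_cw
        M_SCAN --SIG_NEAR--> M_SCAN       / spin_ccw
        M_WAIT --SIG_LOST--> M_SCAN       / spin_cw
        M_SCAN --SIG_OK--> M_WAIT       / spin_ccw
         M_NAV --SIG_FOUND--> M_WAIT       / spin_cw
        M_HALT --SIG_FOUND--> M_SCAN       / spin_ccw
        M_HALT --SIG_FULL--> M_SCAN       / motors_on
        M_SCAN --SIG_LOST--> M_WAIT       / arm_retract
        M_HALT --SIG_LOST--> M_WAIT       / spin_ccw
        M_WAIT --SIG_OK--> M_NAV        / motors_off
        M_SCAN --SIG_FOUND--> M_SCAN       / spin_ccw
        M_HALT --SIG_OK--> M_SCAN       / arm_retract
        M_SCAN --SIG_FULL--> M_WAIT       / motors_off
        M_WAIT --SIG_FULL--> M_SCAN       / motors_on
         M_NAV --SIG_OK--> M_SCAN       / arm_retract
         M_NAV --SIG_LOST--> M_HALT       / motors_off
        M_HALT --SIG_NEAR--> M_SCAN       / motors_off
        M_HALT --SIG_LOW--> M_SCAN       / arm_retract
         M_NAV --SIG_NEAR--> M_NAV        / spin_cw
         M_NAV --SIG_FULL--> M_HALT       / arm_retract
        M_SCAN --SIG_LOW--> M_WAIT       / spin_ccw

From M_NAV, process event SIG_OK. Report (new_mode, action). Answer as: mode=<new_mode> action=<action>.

mode=M_SCAN action=arm_retract

current mode = M_NAV; filter table to that mode:
  (M_NAV, SIG_LOW) → (M_WAIT, arm_retract)
  (M_NAV, SIG_FOUND) → (M_WAIT, spin_cw)
  (M_NAV, SIG_OK) → (M_SCAN, arm_retract)  ← event matches
  (M_NAV, SIG_LOST) → (M_HALT, motors_off)
  (M_NAV, SIG_NEAR) → (M_NAV, spin_cw)
  (M_NAV, SIG_FULL) → (M_HALT, arm_retract)
event = SIG_OK selects (M_SCAN, arm_retract)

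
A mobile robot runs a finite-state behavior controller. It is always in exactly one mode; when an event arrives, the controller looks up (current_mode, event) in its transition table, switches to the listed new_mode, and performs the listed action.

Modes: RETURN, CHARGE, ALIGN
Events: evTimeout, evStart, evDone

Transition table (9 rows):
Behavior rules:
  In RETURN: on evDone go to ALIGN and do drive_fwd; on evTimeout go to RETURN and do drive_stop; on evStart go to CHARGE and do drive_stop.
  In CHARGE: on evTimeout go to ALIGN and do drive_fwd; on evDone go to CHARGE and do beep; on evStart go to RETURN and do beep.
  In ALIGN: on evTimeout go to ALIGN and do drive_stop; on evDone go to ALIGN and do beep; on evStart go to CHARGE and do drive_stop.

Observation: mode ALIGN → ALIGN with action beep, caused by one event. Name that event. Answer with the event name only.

try evTimeout: (ALIGN, evTimeout) → (ALIGN, drive_stop)
try evStart: (ALIGN, evStart) → (CHARGE, drive_stop)
try evDone: (ALIGN, evDone) → (ALIGN, beep)  ← matches

evDone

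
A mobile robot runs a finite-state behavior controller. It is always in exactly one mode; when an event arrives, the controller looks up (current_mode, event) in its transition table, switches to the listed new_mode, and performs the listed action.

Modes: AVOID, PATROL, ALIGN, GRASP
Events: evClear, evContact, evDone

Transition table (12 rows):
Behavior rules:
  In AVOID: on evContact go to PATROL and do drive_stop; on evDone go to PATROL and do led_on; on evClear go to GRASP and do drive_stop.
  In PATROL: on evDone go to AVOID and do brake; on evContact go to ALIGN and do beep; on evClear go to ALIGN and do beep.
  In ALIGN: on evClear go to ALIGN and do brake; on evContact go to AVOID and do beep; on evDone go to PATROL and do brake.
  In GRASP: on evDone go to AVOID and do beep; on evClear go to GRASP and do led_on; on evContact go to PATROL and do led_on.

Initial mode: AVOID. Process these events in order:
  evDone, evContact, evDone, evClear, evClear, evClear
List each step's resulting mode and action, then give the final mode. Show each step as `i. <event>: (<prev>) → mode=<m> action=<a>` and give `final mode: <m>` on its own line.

final mode: ALIGN

1. evDone: (AVOID) → mode=PATROL action=led_on
2. evContact: (PATROL) → mode=ALIGN action=beep
3. evDone: (ALIGN) → mode=PATROL action=brake
4. evClear: (PATROL) → mode=ALIGN action=beep
5. evClear: (ALIGN) → mode=ALIGN action=brake
6. evClear: (ALIGN) → mode=ALIGN action=brake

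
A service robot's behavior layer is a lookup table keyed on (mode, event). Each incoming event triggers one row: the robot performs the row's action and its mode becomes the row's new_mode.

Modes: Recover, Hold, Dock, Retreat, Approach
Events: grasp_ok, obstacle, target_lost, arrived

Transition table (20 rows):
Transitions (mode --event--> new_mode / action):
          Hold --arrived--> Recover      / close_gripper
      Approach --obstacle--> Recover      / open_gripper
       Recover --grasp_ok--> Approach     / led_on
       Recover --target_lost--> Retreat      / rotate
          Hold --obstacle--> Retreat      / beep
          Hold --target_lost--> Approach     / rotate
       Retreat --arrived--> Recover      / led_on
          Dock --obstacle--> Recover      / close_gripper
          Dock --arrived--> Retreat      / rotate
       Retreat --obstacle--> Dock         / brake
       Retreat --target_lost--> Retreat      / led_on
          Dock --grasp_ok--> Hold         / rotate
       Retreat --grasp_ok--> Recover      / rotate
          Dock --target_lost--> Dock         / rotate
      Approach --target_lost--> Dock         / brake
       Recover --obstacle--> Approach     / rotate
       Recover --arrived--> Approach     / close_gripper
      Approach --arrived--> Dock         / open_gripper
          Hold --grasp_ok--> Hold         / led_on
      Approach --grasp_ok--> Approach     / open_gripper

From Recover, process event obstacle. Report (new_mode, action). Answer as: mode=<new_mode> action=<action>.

current mode = Recover; filter table to that mode:
  (Recover, grasp_ok) → (Approach, led_on)
  (Recover, target_lost) → (Retreat, rotate)
  (Recover, obstacle) → (Approach, rotate)  ← event matches
  (Recover, arrived) → (Approach, close_gripper)
event = obstacle selects (Approach, rotate)

mode=Approach action=rotate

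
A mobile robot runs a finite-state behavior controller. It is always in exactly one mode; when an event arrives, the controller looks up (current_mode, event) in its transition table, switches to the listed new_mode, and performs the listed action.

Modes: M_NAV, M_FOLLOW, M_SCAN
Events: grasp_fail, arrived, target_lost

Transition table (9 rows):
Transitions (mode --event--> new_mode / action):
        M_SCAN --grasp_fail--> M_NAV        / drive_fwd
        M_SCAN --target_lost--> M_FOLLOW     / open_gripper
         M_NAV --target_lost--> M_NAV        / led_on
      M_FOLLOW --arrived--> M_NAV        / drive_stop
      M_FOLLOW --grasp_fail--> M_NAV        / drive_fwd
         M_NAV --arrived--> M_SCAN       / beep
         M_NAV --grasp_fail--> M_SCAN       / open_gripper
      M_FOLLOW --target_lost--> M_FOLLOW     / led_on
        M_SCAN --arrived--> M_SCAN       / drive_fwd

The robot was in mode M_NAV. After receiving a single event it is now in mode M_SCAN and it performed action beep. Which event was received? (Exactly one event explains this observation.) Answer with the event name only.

try grasp_fail: (M_NAV, grasp_fail) → (M_SCAN, open_gripper)
try arrived: (M_NAV, arrived) → (M_SCAN, beep)  ← matches
try target_lost: (M_NAV, target_lost) → (M_NAV, led_on)

arrived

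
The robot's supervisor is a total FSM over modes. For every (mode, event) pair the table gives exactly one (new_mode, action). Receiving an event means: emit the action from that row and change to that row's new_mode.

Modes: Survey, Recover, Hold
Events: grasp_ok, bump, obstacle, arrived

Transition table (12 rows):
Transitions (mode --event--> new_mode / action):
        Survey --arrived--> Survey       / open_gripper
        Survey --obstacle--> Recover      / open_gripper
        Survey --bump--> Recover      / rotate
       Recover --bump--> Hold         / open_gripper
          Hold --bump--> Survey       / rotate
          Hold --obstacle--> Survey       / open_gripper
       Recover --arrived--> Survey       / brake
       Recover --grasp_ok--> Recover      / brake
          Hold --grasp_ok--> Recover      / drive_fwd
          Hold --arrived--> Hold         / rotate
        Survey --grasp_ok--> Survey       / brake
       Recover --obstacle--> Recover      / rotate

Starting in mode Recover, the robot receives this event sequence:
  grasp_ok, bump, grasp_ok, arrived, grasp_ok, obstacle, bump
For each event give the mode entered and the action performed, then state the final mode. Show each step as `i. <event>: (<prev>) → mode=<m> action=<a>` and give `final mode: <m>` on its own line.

1. grasp_ok: (Recover) → mode=Recover action=brake
2. bump: (Recover) → mode=Hold action=open_gripper
3. grasp_ok: (Hold) → mode=Recover action=drive_fwd
4. arrived: (Recover) → mode=Survey action=brake
5. grasp_ok: (Survey) → mode=Survey action=brake
6. obstacle: (Survey) → mode=Recover action=open_gripper
7. bump: (Recover) → mode=Hold action=open_gripper

final mode: Hold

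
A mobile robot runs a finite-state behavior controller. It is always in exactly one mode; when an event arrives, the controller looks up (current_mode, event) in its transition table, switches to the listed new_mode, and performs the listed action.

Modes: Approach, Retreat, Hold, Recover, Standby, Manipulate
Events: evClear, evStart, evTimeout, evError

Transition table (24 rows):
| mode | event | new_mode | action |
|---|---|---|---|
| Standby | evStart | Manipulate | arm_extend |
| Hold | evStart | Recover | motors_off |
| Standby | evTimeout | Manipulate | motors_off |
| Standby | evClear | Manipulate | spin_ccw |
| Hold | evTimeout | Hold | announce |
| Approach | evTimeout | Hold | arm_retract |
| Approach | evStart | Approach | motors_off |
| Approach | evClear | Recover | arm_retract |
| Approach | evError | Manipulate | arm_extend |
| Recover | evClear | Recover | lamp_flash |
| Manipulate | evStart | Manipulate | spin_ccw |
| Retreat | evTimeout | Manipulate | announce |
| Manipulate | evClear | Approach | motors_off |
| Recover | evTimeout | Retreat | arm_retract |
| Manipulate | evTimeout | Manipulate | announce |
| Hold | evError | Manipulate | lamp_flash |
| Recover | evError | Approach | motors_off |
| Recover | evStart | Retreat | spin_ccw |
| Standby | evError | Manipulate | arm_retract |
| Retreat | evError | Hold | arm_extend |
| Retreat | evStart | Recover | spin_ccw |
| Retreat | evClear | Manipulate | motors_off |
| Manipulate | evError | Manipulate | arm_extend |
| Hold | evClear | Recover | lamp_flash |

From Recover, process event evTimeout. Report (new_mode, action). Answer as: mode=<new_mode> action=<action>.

current mode = Recover; filter table to that mode:
  (Recover, evClear) → (Recover, lamp_flash)
  (Recover, evTimeout) → (Retreat, arm_retract)  ← event matches
  (Recover, evError) → (Approach, motors_off)
  (Recover, evStart) → (Retreat, spin_ccw)
event = evTimeout selects (Retreat, arm_retract)

mode=Retreat action=arm_retract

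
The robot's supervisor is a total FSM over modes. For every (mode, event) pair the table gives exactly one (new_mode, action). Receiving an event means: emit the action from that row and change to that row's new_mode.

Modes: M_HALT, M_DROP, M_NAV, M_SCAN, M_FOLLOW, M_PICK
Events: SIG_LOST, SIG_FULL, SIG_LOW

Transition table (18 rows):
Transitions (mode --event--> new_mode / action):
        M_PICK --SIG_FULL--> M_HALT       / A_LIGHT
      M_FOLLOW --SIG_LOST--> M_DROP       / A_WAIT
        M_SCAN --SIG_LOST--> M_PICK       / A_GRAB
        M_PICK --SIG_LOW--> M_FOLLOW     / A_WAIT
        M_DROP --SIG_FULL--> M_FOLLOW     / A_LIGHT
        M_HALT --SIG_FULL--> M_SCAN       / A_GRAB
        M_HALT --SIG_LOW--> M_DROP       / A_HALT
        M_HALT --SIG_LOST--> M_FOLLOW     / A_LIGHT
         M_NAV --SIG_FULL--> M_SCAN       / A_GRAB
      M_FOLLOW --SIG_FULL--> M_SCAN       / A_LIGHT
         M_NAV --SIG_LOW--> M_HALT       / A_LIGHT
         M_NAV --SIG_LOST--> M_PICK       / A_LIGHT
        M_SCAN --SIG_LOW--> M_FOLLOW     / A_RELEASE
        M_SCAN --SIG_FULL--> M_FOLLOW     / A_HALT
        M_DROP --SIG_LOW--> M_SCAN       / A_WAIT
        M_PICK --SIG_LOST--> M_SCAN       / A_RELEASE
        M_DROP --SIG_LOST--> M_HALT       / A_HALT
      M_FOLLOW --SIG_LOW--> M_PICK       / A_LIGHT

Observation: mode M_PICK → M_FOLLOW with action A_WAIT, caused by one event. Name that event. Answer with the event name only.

SIG_LOW

try SIG_LOST: (M_PICK, SIG_LOST) → (M_SCAN, A_RELEASE)
try SIG_FULL: (M_PICK, SIG_FULL) → (M_HALT, A_LIGHT)
try SIG_LOW: (M_PICK, SIG_LOW) → (M_FOLLOW, A_WAIT)  ← matches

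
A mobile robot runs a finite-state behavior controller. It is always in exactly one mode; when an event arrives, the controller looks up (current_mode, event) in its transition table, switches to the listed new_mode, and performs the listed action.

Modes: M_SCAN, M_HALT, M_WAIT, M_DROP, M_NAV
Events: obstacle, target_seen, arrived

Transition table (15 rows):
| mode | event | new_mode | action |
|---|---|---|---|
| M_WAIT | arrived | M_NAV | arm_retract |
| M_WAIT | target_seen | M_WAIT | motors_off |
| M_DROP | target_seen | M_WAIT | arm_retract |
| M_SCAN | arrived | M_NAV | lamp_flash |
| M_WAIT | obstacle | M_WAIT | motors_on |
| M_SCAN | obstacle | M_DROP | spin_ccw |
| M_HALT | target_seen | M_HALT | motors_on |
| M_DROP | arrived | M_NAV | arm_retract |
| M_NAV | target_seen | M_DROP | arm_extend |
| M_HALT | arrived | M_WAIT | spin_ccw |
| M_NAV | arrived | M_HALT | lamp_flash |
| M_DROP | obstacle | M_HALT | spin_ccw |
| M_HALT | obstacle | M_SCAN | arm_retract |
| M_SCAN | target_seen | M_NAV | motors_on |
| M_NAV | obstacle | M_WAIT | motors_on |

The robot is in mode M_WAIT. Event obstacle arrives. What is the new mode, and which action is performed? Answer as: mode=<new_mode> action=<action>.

current mode = M_WAIT; filter table to that mode:
  (M_WAIT, arrived) → (M_NAV, arm_retract)
  (M_WAIT, target_seen) → (M_WAIT, motors_off)
  (M_WAIT, obstacle) → (M_WAIT, motors_on)  ← event matches
event = obstacle selects (M_WAIT, motors_on)

mode=M_WAIT action=motors_on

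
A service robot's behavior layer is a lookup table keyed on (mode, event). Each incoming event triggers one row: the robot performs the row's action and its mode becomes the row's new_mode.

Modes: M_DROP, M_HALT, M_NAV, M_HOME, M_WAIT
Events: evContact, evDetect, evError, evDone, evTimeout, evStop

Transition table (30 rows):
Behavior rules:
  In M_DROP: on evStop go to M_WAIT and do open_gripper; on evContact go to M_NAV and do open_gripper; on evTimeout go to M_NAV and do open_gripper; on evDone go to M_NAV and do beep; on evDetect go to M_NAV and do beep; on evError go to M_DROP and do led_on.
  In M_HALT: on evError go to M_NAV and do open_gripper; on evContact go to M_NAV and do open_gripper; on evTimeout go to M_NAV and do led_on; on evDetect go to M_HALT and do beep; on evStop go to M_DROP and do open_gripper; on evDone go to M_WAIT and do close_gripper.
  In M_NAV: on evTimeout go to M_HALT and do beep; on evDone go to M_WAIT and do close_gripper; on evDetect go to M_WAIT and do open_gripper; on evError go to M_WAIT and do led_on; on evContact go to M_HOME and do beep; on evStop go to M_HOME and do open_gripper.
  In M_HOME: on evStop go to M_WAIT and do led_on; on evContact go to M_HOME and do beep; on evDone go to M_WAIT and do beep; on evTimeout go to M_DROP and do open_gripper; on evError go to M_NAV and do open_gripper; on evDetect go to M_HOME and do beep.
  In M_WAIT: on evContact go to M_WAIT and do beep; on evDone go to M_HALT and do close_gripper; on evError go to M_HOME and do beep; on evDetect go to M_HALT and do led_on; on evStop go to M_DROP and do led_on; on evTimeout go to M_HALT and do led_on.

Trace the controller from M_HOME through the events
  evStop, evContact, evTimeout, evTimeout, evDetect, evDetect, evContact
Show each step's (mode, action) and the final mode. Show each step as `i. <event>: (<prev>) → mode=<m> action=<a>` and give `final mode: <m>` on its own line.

1. evStop: (M_HOME) → mode=M_WAIT action=led_on
2. evContact: (M_WAIT) → mode=M_WAIT action=beep
3. evTimeout: (M_WAIT) → mode=M_HALT action=led_on
4. evTimeout: (M_HALT) → mode=M_NAV action=led_on
5. evDetect: (M_NAV) → mode=M_WAIT action=open_gripper
6. evDetect: (M_WAIT) → mode=M_HALT action=led_on
7. evContact: (M_HALT) → mode=M_NAV action=open_gripper

final mode: M_NAV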